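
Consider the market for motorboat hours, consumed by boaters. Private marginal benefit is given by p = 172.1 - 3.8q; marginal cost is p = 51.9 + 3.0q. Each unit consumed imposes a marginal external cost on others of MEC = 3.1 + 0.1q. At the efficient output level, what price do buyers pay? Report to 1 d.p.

P = 107.6

Social marginal benefit = demand − MEC = 169.0 - 3.9q.
Set SMB = MC: 169.0 - 3.9q = 51.9 + 3.0q → q* = 16.9710.
Consumer price on the demand curve at q*: 172.1 − 3.8×16.9710 = 107.6102.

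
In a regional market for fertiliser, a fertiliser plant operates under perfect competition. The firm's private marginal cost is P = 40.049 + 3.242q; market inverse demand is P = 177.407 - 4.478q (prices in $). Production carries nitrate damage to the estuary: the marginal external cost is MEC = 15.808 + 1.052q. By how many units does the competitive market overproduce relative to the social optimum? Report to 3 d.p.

3.936 units

Market equilibrium (private): 40.049 + 3.242q = 177.407 - 4.478q → q_m = 17.7925.
Social marginal cost = private MC + MEC = 55.857 + 4.294q.
Set SMC = demand: 55.857 + 4.294q = 177.407 - 4.478q → q* = 13.8566.
Gap = |17.7925 − 13.8566| = 3.9359.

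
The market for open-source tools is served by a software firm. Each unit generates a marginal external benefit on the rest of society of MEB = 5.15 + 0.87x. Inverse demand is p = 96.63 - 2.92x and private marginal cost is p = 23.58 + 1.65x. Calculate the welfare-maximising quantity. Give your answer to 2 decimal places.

Social marginal cost = private MC − MEB = 18.43 + 0.78x.
Set SMC = demand: 18.43 + 0.78x = 96.63 - 2.92x → x* = 21.1351.

x* = 21.14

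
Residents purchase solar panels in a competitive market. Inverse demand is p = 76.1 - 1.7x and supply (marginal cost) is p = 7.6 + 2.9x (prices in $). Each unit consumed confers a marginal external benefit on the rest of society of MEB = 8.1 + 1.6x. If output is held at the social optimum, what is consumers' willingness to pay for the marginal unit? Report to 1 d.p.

Social marginal benefit = demand + MEB = 84.2 - 0.1x.
Set SMB = MC: 84.2 - 0.1x = 7.6 + 2.9x → x* = 25.5333.
Consumer price on the demand curve at x*: 76.1 − 1.7×25.5333 = 32.6934.

P = $32.7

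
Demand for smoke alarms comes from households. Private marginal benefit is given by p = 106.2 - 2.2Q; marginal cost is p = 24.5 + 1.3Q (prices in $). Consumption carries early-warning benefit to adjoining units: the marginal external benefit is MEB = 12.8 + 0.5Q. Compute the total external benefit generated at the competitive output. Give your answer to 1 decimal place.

Market equilibrium (private): 24.5 + 1.3Q = 106.2 - 2.2Q → Q_m = 23.3429.
Total external benefit = ∫₀^{Q_m} (12.8 + 0.5Q) dQ = 12.8×23.3429 + ½×0.5×23.3429² = 435.0119.

$435.0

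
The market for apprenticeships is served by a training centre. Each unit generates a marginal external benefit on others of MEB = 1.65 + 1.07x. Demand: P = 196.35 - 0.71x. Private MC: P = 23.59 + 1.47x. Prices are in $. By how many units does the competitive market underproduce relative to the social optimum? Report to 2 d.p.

77.88 units

Market equilibrium (private): 23.59 + 1.47x = 196.35 - 0.71x → x_m = 79.2477.
Social marginal cost = private MC − MEB = 21.94 + 0.40x.
Set SMC = demand: 21.94 + 0.40x = 196.35 - 0.71x → x* = 157.1261.
Gap = |79.2477 − 157.1261| = 77.8784.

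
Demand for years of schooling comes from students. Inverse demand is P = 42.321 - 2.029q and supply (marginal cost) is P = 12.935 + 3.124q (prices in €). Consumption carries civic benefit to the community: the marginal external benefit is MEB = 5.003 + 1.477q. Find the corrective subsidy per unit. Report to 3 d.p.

subsidy = €18.820 per unit

Social marginal benefit = demand + MEB = 47.324 - 0.552q.
Set SMB = MC: 47.324 - 0.552q = 12.935 + 3.124q → q* = 9.3550.
The Pigouvian subsidy equals MEB at q*: 5.003 + 1.477×9.3550 = 18.8203.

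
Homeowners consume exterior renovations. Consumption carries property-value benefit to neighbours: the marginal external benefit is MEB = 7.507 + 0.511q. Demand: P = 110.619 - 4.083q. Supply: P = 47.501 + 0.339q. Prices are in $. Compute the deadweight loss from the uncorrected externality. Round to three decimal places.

DWL = $28.006

Market equilibrium (private): 47.501 + 0.339q = 110.619 - 4.083q → q_m = 14.2736.
Social marginal benefit = demand + MEB = 118.126 - 3.572q.
Set SMB = MC: 118.126 - 3.572q = 47.501 + 0.339q → q* = 18.0580.
Between q* and q_m the wedge SMB − MC runs linearly from 0 to MEB(q_m), so the loss is a triangle.
DWL = ½ × 3.7844 × 14.8008 = 28.0061.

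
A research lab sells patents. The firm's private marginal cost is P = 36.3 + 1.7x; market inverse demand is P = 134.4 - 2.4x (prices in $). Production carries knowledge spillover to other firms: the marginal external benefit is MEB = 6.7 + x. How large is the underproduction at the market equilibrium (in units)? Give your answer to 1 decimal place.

9.9 units

Market equilibrium (private): 36.3 + 1.7x = 134.4 - 2.4x → x_m = 23.9268.
Social marginal cost = private MC − MEB = 29.6 + 0.7x.
Set SMC = demand: 29.6 + 0.7x = 134.4 - 2.4x → x* = 33.8065.
Gap = |23.9268 − 33.8065| = 9.8797.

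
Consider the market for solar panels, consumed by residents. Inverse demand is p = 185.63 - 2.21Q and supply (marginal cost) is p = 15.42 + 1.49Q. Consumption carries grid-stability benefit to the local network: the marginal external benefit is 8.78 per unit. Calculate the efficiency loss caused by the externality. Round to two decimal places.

DWL = 10.42

Market equilibrium (private): 15.42 + 1.49Q = 185.63 - 2.21Q → Q_m = 46.0027.
Social marginal benefit = demand + MEB = 194.41 - 2.21Q.
Set SMB = MC: 194.41 - 2.21Q = 15.42 + 1.49Q → Q* = 48.3757.
The welfare-loss triangle has base |Q_m − Q*| and height MEB(Q_m) (the vertical gap between SMB and MC is zero at Q* and MEB at Q_m).
DWL = ½ × 2.3730 × 8.7800 = 10.4175.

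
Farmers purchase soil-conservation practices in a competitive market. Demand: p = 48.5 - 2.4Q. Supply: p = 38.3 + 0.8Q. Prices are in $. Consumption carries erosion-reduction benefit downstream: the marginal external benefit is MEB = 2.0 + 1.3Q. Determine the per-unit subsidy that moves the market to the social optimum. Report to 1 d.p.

subsidy = $10.3 per unit

Social marginal benefit = demand + MEB = 50.5 - 1.1Q.
Set SMB = MC: 50.5 - 1.1Q = 38.3 + 0.8Q → Q* = 6.4211.
The Pigouvian subsidy equals MEB at Q*: 2.0 + 1.3×6.4211 = 10.3474.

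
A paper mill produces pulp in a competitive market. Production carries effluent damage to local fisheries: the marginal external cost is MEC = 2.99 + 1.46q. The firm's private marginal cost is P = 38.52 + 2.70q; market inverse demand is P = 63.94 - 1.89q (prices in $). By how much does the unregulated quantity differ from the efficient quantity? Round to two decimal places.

Market equilibrium (private): 38.52 + 2.70q = 63.94 - 1.89q → q_m = 5.5381.
Social marginal cost = private MC + MEC = 41.51 + 4.16q.
Set SMC = demand: 41.51 + 4.16q = 63.94 - 1.89q → q* = 3.7074.
Gap = |5.5381 − 3.7074| = 1.8307.

1.83 units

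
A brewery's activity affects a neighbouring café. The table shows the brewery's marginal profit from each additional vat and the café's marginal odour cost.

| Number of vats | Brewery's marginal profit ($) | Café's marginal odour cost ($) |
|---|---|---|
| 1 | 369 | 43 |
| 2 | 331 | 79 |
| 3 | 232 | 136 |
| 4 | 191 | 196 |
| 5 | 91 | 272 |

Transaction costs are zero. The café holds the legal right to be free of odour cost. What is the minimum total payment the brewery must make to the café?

Efficient level: marginal profit ≥ marginal odour cost through level 3, so k* = 3.
With the café holding the right, the brewery must at least compensate total damage at k*: 43 + 79 + 136 = 258.

$258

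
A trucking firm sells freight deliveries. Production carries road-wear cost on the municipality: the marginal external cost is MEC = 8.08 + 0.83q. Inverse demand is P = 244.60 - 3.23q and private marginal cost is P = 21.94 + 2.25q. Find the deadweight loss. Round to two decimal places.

DWL = 138.48

Market equilibrium (private): 21.94 + 2.25q = 244.60 - 3.23q → q_m = 40.6314.
Social marginal cost = private MC + MEC = 30.02 + 3.08q.
Set SMC = demand: 30.02 + 3.08q = 244.60 - 3.23q → q* = 34.0063.
Between q* and q_m the wedge SMC − demand runs linearly from 0 to MEC(q_m), so the loss is a triangle.
DWL = ½ × 6.6251 × 41.8041 = 138.4782.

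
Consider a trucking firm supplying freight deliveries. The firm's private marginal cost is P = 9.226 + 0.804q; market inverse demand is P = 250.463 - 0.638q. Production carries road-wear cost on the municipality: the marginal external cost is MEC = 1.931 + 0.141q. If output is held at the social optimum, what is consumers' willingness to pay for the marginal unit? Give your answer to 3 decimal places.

Social marginal cost = private MC + MEC = 11.157 + 0.945q.
Set SMC = demand: 11.157 + 0.945q = 250.463 - 0.638q → q* = 151.1725.
Consumer price on the demand curve at q*: 250.463 − 0.638×151.1725 = 154.0149.

P = 154.015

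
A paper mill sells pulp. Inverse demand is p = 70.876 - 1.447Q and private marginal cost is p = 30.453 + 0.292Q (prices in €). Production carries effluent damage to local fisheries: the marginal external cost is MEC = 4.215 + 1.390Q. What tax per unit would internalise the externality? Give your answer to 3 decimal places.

Social marginal cost = private MC + MEC = 34.668 + 1.682Q.
Set SMC = demand: 34.668 + 1.682Q = 70.876 - 1.447Q → Q* = 11.5717.
The Pigouvian tax equals MEC at Q*: 4.215 + 1.390×11.5717 = 20.2997.

tax = €20.300 per unit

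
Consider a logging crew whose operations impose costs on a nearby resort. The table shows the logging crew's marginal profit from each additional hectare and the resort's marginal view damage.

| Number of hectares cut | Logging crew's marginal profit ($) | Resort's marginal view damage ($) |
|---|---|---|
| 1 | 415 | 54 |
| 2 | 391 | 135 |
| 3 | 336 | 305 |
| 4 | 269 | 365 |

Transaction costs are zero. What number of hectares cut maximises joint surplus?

Bargaining reaches the level where marginal profit last exceeds marginal view damage.
That holds through level 3 (336 ≥ 305) but not at 4 (269 < 365).

3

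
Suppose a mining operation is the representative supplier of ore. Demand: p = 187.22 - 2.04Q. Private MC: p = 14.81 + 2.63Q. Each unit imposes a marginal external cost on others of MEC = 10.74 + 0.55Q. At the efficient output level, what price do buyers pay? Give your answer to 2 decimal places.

Social marginal cost = private MC + MEC = 25.55 + 3.18Q.
Set SMC = demand: 25.55 + 3.18Q = 187.22 - 2.04Q → Q* = 30.9713.
Consumer price on the demand curve at Q*: 187.22 − 2.04×30.9713 = 124.0385.

P = 124.04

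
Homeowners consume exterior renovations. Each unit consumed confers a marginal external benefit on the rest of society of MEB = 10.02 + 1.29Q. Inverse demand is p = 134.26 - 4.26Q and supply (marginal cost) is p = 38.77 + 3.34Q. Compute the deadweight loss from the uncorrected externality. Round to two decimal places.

DWL = 54.51

Market equilibrium (private): 38.77 + 3.34Q = 134.26 - 4.26Q → Q_m = 12.5645.
Social marginal benefit = demand + MEB = 144.28 - 2.97Q.
Set SMB = MC: 144.28 - 2.97Q = 38.77 + 3.34Q → Q* = 16.7211.
Between Q* and Q_m the wedge SMB − MC runs linearly from 0 to MEB(Q_m), so the loss is a triangle.
DWL = ½ × 4.1566 × 26.2282 = 54.5101.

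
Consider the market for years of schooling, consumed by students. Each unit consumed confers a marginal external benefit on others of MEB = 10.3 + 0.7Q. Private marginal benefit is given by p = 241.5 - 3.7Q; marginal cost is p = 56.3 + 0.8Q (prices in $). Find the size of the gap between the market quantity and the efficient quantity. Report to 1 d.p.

Market equilibrium (private): 56.3 + 0.8Q = 241.5 - 3.7Q → Q_m = 41.1556.
Social marginal benefit = demand + MEB = 251.8 - 3.0Q.
Set SMB = MC: 251.8 - 3.0Q = 56.3 + 0.8Q → Q* = 51.4474.
Gap = |41.1556 − 51.4474| = 10.2918.

10.3 units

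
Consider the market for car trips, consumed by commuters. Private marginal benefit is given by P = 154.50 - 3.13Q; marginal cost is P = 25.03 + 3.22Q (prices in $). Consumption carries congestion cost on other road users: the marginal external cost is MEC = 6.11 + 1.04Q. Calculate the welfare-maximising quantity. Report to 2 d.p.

Q* = 16.69

Social marginal benefit = demand − MEC = 148.39 - 4.17Q.
Set SMB = MC: 148.39 - 4.17Q = 25.03 + 3.22Q → Q* = 16.6928.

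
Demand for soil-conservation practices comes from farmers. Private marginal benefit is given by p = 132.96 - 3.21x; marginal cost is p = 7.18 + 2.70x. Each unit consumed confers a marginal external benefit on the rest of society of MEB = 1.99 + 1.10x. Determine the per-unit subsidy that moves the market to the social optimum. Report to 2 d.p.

subsidy = 31.21 per unit

Social marginal benefit = demand + MEB = 134.95 - 2.11x.
Set SMB = MC: 134.95 - 2.11x = 7.18 + 2.70x → x* = 26.5634.
The Pigouvian subsidy equals MEB at x*: 1.99 + 1.10×26.5634 = 31.2097.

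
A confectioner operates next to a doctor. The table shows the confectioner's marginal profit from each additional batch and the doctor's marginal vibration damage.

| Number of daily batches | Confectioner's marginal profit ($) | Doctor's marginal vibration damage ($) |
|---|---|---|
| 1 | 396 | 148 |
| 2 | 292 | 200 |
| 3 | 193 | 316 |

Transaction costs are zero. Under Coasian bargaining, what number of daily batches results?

Bargaining reaches the level where marginal profit last exceeds marginal vibration damage.
That holds through level 2 (292 ≥ 200) but not at 3 (193 < 316).

2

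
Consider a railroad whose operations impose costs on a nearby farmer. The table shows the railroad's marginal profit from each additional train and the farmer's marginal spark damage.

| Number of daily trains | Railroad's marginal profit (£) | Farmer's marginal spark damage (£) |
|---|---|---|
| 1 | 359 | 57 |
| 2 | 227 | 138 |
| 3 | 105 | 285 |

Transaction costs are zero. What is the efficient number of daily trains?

2

Bargaining reaches the level where marginal profit last exceeds marginal spark damage.
That holds through level 2 (227 ≥ 138) but not at 3 (105 < 285).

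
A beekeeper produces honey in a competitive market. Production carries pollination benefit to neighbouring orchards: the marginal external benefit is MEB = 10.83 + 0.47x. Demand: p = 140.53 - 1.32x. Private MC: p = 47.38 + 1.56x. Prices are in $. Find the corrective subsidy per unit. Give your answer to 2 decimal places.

subsidy = $31.11 per unit

Social marginal cost = private MC − MEB = 36.55 + 1.09x.
Set SMC = demand: 36.55 + 1.09x = 140.53 - 1.32x → x* = 43.1452.
The Pigouvian subsidy equals MEB at x*: 10.83 + 0.47×43.1452 = 31.1082.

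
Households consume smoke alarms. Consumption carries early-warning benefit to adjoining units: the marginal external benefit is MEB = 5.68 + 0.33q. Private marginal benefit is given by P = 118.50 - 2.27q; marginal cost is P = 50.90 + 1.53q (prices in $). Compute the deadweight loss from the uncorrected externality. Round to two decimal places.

DWL = $19.22

Market equilibrium (private): 50.90 + 1.53q = 118.50 - 2.27q → q_m = 17.7895.
Social marginal benefit = demand + MEB = 124.18 - 1.94q.
Set SMB = MC: 124.18 - 1.94q = 50.90 + 1.53q → q* = 21.1182.
Height of the DWL triangle at q_m is SMB(q_m) − MC(q_m) = MEB(q_m) = 11.5505.
DWL = ½ × 3.3287 × 11.5505 = 19.2241.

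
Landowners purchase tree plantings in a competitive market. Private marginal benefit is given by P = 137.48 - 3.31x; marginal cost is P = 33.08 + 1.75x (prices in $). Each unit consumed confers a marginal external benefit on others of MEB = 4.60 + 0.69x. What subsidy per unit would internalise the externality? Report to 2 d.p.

Social marginal benefit = demand + MEB = 142.08 - 2.62x.
Set SMB = MC: 142.08 - 2.62x = 33.08 + 1.75x → x* = 24.9428.
The Pigouvian subsidy equals MEB at x*: 4.60 + 0.69×24.9428 = 21.8105.

subsidy = $21.81 per unit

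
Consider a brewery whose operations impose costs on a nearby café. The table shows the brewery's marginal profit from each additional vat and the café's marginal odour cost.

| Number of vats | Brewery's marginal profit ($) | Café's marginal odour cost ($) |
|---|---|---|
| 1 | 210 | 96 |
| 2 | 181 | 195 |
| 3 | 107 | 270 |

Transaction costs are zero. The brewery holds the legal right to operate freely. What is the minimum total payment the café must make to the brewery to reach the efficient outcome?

Left alone the brewery would choose level 3 (marginal profit stays positive).
Efficient level: k* = 1 (marginal profit ≥ marginal odour cost through 1).
The café must at least cover the brewery's forgone profit from cutting 3→1: 181 + 107 = 288.

$288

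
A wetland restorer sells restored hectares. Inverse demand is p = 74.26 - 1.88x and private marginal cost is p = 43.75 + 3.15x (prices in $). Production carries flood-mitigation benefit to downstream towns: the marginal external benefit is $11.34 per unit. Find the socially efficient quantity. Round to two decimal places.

x* = 8.32

Social marginal cost = private MC − MEB = 32.41 + 3.15x.
Set SMC = demand: 32.41 + 3.15x = 74.26 - 1.88x → x* = 8.3201.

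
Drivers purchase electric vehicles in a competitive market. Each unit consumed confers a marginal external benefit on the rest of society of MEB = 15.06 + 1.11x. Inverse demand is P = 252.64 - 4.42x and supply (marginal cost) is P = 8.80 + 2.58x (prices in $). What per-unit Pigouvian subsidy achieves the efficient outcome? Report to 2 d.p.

subsidy = $63.85 per unit

Social marginal benefit = demand + MEB = 267.70 - 3.31x.
Set SMB = MC: 267.70 - 3.31x = 8.80 + 2.58x → x* = 43.9559.
The Pigouvian subsidy equals MEB at x*: 15.06 + 1.11×43.9559 = 63.8510.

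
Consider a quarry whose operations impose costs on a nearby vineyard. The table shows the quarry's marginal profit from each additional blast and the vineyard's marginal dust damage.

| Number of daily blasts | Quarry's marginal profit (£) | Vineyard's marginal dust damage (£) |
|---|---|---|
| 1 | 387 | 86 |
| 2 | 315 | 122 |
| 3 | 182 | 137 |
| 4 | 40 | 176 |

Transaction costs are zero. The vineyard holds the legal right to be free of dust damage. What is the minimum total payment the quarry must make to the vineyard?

£345

Efficient level: marginal profit ≥ marginal dust damage through level 3, so k* = 3.
With the vineyard holding the right, the quarry must at least compensate total damage at k*: 86 + 122 + 137 = 345.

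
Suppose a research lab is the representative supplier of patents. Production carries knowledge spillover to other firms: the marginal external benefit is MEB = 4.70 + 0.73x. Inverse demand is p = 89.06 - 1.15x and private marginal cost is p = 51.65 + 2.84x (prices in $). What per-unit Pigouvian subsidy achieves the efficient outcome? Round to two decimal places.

subsidy = $14.13 per unit

Social marginal cost = private MC − MEB = 46.95 + 2.11x.
Set SMC = demand: 46.95 + 2.11x = 89.06 - 1.15x → x* = 12.9172.
The Pigouvian subsidy equals MEB at x*: 4.70 + 0.73×12.9172 = 14.1296.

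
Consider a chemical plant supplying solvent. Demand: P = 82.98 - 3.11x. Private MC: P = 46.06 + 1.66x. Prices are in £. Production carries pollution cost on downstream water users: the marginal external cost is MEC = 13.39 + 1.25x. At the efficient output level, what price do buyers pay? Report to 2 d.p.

Social marginal cost = private MC + MEC = 59.45 + 2.91x.
Set SMC = demand: 59.45 + 2.91x = 82.98 - 3.11x → x* = 3.9086.
Consumer price on the demand curve at x*: 82.98 − 3.11×3.9086 = 70.8243.

P = £70.82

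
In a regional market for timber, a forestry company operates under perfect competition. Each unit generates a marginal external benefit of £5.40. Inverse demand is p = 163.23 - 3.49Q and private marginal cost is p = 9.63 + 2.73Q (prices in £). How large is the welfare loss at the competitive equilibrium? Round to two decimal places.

DWL = £2.34

Market equilibrium (private): 9.63 + 2.73Q = 163.23 - 3.49Q → Q_m = 24.6945.
Social marginal cost = private MC − MEB = 4.23 + 2.73Q.
Set SMC = demand: 4.23 + 2.73Q = 163.23 - 3.49Q → Q* = 25.5627.
Height of the DWL triangle at Q_m is demand(Q_m) − SMC(Q_m) = MEB(Q_m) = 5.4000.
DWL = ½ × 0.8682 × 5.4000 = 2.3441.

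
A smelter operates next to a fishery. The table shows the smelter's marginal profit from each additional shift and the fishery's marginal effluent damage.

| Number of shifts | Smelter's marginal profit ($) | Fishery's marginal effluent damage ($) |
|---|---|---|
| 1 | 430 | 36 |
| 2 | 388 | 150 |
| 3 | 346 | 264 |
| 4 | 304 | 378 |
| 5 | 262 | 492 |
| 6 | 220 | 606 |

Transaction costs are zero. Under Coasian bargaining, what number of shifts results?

Bargaining reaches the level where marginal profit last exceeds marginal effluent damage.
That holds through level 3 (346 ≥ 264) but not at 4 (304 < 378).

3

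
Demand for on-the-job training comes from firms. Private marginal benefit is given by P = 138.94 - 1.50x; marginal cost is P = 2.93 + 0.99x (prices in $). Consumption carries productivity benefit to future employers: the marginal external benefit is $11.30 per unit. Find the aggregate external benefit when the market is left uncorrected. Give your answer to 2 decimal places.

$617.23

Market equilibrium (private): 2.93 + 0.99x = 138.94 - 1.50x → x_m = 54.6225.
Total external benefit = MEB × x_m = 11.30 × 54.6225 = 617.2343.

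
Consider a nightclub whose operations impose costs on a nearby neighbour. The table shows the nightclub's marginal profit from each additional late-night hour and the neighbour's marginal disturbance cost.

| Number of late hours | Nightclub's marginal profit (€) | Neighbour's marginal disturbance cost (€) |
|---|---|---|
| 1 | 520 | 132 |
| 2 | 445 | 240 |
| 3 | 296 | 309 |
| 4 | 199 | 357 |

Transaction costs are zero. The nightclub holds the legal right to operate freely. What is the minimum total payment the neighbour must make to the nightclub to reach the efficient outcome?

Left alone the nightclub would choose level 4 (marginal profit stays positive).
Efficient level: k* = 2 (marginal profit ≥ marginal disturbance cost through 2).
The neighbour must at least cover the nightclub's forgone profit from cutting 4→2: 296 + 199 = 495.

€495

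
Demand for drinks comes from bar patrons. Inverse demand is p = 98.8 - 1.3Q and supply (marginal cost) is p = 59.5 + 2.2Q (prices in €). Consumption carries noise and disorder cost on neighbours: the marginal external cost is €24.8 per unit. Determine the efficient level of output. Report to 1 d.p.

Q* = 4.1

Social marginal benefit = demand − MEC = 74.0 - 1.3Q.
Set SMB = MC: 74.0 - 1.3Q = 59.5 + 2.2Q → Q* = 4.1429.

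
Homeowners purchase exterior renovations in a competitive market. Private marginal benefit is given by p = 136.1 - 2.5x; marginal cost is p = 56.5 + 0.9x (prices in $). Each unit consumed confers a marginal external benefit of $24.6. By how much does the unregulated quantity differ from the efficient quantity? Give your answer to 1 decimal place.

Market equilibrium (private): 56.5 + 0.9x = 136.1 - 2.5x → x_m = 23.4118.
Social marginal benefit = demand + MEB = 160.7 - 2.5x.
Set SMB = MC: 160.7 - 2.5x = 56.5 + 0.9x → x* = 30.6471.
Gap = |23.4118 − 30.6471| = 7.2353.

7.2 units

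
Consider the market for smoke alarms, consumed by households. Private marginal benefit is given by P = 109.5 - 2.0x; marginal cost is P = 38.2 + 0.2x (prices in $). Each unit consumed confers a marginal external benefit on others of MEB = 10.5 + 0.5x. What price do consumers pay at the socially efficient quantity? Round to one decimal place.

Social marginal benefit = demand + MEB = 120.0 - 1.5x.
Set SMB = MC: 120.0 - 1.5x = 38.2 + 0.2x → x* = 48.1176.
Consumer price on the demand curve at x*: 109.5 − 2.0×48.1176 = 13.2648.

P = $13.3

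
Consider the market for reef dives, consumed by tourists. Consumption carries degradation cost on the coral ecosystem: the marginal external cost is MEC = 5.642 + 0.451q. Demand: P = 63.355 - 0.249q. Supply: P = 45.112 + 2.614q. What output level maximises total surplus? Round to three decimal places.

Social marginal benefit = demand − MEC = 57.713 - 0.700q.
Set SMB = MC: 57.713 - 0.700q = 45.112 + 2.614q → q* = 3.8024.

q* = 3.802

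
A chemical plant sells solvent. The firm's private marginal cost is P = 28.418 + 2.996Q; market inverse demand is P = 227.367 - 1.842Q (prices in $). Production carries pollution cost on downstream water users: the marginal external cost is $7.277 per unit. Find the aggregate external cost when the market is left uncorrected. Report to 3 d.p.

Market equilibrium (private): 28.418 + 2.996Q = 227.367 - 1.842Q → Q_m = 41.1222.
Total external cost = MEC × Q_m = 7.277 × 41.1222 = 299.2462.

$299.246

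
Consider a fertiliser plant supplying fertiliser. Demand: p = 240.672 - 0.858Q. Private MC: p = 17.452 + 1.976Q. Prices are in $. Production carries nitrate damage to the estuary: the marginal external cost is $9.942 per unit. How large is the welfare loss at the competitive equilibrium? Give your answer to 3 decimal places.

DWL = $17.439

Market equilibrium (private): 17.452 + 1.976Q = 240.672 - 0.858Q → Q_m = 78.7650.
Social marginal cost = private MC + MEC = 27.394 + 1.976Q.
Set SMC = demand: 27.394 + 1.976Q = 240.672 - 0.858Q → Q* = 75.2569.
Between Q* and Q_m the wedge SMC − demand runs linearly from 0 to MEC(Q_m), so the loss is a triangle.
DWL = ½ × 3.5081 × 9.9420 = 17.4388.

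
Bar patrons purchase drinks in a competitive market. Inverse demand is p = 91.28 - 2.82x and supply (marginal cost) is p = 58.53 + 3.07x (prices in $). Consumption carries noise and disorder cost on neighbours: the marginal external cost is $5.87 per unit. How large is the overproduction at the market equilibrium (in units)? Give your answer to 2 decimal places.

1.00 units

Market equilibrium (private): 58.53 + 3.07x = 91.28 - 2.82x → x_m = 5.5603.
Social marginal benefit = demand − MEC = 85.41 - 2.82x.
Set SMB = MC: 85.41 - 2.82x = 58.53 + 3.07x → x* = 4.5637.
Gap = |5.5603 − 4.5637| = 0.9966.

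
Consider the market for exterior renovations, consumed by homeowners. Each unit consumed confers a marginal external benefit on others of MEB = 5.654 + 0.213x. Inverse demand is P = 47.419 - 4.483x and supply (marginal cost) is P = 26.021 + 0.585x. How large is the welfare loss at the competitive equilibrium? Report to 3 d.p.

Market equilibrium (private): 26.021 + 0.585x = 47.419 - 4.483x → x_m = 4.2222.
Social marginal benefit = demand + MEB = 53.073 - 4.270x.
Set SMB = MC: 53.073 - 4.270x = 26.021 + 0.585x → x* = 5.5720.
The loss is the area between SMB and MC from x* to x_m; with linear curves that's a triangle of height MEB(x_m).
DWL = ½ × 1.3498 × 6.5533 = 4.4228.

DWL = 4.423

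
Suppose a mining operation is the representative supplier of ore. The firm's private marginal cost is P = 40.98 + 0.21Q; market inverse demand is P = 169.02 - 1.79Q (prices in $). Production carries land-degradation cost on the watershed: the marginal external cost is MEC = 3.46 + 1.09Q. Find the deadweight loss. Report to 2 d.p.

Market equilibrium (private): 40.98 + 0.21Q = 169.02 - 1.79Q → Q_m = 64.0200.
Social marginal cost = private MC + MEC = 44.44 + 1.30Q.
Set SMC = demand: 44.44 + 1.30Q = 169.02 - 1.79Q → Q* = 40.3172.
The loss is the area between SMC and demand from Q* to Q_m; with linear curves that's a triangle of height MEC(Q_m).
DWL = ½ × 23.7028 × 73.2418 = 868.0179.

DWL = $868.02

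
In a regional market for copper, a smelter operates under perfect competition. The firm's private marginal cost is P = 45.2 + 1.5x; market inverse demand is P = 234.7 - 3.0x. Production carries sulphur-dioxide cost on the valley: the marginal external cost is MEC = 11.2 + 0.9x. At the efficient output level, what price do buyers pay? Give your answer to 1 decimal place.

P = 135.6

Social marginal cost = private MC + MEC = 56.4 + 2.4x.
Set SMC = demand: 56.4 + 2.4x = 234.7 - 3.0x → x* = 33.0185.
Consumer price on the demand curve at x*: 234.7 − 3.0×33.0185 = 135.6445.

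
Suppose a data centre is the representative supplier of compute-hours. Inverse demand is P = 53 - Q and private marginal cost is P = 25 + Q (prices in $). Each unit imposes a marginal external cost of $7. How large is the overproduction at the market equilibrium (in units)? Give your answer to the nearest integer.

Market equilibrium (private): 25 + Q = 53 - Q → Q_m = 14.0000.
Social marginal cost = private MC + MEC = 32 + Q.
Set SMC = demand: 32 + Q = 53 - Q → Q* = 10.5000.
Gap = |14.0000 − 10.5000| = 3.5000.

4 units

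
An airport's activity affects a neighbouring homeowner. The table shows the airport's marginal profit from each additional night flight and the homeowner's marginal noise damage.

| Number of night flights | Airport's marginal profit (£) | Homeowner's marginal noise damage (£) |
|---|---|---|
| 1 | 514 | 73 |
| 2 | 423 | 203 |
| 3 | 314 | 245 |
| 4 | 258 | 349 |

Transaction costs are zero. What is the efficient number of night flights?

Bargaining reaches the level where marginal profit last exceeds marginal noise damage.
That holds through level 3 (314 ≥ 245) but not at 4 (258 < 349).

3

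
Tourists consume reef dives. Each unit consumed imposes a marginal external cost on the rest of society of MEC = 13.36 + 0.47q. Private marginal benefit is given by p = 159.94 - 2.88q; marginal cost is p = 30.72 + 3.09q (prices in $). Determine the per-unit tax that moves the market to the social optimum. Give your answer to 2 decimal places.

Social marginal benefit = demand − MEC = 146.58 - 3.35q.
Set SMB = MC: 146.58 - 3.35q = 30.72 + 3.09q → q* = 17.9907.
The Pigouvian tax equals MEC at q*: 13.36 + 0.47×17.9907 = 21.8156.

tax = $21.82 per unit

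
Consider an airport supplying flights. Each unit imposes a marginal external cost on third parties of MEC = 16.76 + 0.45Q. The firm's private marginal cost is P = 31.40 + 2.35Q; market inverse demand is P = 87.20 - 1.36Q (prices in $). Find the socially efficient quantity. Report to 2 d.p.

Q* = 9.38

Social marginal cost = private MC + MEC = 48.16 + 2.80Q.
Set SMC = demand: 48.16 + 2.80Q = 87.20 - 1.36Q → Q* = 9.3846.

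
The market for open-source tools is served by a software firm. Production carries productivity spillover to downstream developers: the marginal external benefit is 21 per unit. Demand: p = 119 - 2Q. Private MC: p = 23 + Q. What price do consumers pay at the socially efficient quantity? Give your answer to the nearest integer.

P = 41

Social marginal cost = private MC − MEB = 2 + Q.
Set SMC = demand: 2 + Q = 119 - 2Q → Q* = 39.0000.
Consumer price on the demand curve at Q*: 119 − 2×39.0000 = 41.0000.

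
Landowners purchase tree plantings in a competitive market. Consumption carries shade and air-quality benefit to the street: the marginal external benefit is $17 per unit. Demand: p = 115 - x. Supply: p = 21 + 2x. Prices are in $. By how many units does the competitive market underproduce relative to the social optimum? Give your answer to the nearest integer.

Market equilibrium (private): 21 + 2x = 115 - x → x_m = 31.3333.
Social marginal benefit = demand + MEB = 132 - x.
Set SMB = MC: 132 - x = 21 + 2x → x* = 37.0000.
Gap = |31.3333 − 37.0000| = 5.6667.

6 units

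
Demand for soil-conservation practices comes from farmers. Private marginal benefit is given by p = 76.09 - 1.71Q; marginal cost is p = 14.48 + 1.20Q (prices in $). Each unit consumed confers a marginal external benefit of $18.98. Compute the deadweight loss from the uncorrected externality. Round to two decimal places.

Market equilibrium (private): 14.48 + 1.20Q = 76.09 - 1.71Q → Q_m = 21.1718.
Social marginal benefit = demand + MEB = 95.07 - 1.71Q.
Set SMB = MC: 95.07 - 1.71Q = 14.48 + 1.20Q → Q* = 27.6942.
The loss is the area between SMB and MC from Q* to Q_m; with linear curves that's a triangle of height MEB(Q_m).
DWL = ½ × 6.5224 × 18.9800 = 61.8976.

DWL = $61.90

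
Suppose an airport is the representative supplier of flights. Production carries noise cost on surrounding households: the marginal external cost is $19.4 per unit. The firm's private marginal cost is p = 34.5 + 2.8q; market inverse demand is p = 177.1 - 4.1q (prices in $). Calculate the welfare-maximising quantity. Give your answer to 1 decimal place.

q* = 17.9

Social marginal cost = private MC + MEC = 53.9 + 2.8q.
Set SMC = demand: 53.9 + 2.8q = 177.1 - 4.1q → q* = 17.8551.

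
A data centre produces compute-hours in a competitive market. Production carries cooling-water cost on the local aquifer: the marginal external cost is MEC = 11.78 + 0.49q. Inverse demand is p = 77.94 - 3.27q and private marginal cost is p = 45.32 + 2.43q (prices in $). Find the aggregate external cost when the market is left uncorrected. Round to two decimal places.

$75.44

Market equilibrium (private): 45.32 + 2.43q = 77.94 - 3.27q → q_m = 5.7228.
Total external cost = ∫₀^{q_m} (11.78 + 0.49q) dq = 11.78×5.7228 + ½×0.49×5.7228² = 75.4384.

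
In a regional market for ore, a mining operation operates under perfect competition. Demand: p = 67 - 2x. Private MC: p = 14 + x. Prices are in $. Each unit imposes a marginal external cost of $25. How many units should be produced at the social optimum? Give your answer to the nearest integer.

x* = 9

Social marginal cost = private MC + MEC = 39 + x.
Set SMC = demand: 39 + x = 67 - 2x → x* = 9.3333.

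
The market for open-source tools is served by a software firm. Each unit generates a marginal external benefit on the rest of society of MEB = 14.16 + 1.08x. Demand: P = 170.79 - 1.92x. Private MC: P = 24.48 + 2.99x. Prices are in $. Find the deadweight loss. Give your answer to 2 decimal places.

Market equilibrium (private): 24.48 + 2.99x = 170.79 - 1.92x → x_m = 29.7984.
Social marginal cost = private MC − MEB = 10.32 + 1.91x.
Set SMC = demand: 10.32 + 1.91x = 170.79 - 1.92x → x* = 41.8982.
Height of the DWL triangle at x_m is demand(x_m) − SMC(x_m) = MEB(x_m) = 46.3422.
DWL = ½ × 12.0998 × 46.3422 = 280.3657.

DWL = $280.37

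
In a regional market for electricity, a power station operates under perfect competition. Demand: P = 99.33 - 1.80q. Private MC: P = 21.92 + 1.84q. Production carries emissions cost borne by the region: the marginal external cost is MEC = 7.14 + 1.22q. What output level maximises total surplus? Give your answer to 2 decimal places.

q* = 14.46

Social marginal cost = private MC + MEC = 29.06 + 3.06q.
Set SMC = demand: 29.06 + 3.06q = 99.33 - 1.80q → q* = 14.4588.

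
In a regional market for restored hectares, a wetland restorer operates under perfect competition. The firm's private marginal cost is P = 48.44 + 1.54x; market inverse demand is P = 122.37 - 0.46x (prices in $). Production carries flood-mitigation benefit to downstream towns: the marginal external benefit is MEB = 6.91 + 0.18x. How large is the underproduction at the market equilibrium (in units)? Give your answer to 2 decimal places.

Market equilibrium (private): 48.44 + 1.54x = 122.37 - 0.46x → x_m = 36.9650.
Social marginal cost = private MC − MEB = 41.53 + 1.36x.
Set SMC = demand: 41.53 + 1.36x = 122.37 - 0.46x → x* = 44.4176.
Gap = |36.9650 − 44.4176| = 7.4526.

7.45 units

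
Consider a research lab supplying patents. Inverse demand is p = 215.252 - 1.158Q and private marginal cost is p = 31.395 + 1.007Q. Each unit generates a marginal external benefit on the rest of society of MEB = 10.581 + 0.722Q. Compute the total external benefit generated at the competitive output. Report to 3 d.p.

3502.029

Market equilibrium (private): 31.395 + 1.007Q = 215.252 - 1.158Q → Q_m = 84.9224.
Total external benefit = ∫₀^{Q_m} (10.581 + 0.722Q) dQ = 10.581×84.9224 + ½×0.722×84.9224² = 3502.0288.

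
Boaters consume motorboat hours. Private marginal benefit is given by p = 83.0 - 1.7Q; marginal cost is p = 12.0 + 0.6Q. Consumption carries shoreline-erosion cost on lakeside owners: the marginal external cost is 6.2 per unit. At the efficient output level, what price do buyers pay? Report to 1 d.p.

Social marginal benefit = demand − MEC = 76.8 - 1.7Q.
Set SMB = MC: 76.8 - 1.7Q = 12.0 + 0.6Q → Q* = 28.1739.
Consumer price on the demand curve at Q*: 83.0 − 1.7×28.1739 = 35.1044.

P = 35.1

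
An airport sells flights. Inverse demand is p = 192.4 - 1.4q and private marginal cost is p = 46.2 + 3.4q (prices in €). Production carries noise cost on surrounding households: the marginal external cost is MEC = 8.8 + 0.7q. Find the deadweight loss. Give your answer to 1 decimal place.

DWL = €82.5

Market equilibrium (private): 46.2 + 3.4q = 192.4 - 1.4q → q_m = 30.4583.
Social marginal cost = private MC + MEC = 55.0 + 4.1q.
Set SMC = demand: 55.0 + 4.1q = 192.4 - 1.4q → q* = 24.9818.
The welfare-loss triangle has base |q_m − q*| and height MEC(q_m) (the vertical gap between SMC and demand is zero at q* and MEC at q_m).
DWL = ½ × 5.4765 × 30.1208 = 82.4783.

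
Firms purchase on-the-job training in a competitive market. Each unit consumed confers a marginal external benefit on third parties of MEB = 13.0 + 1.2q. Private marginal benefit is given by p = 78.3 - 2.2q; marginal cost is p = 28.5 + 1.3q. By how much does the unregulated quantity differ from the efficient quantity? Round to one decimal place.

Market equilibrium (private): 28.5 + 1.3q = 78.3 - 2.2q → q_m = 14.2286.
Social marginal benefit = demand + MEB = 91.3 - q.
Set SMB = MC: 91.3 - q = 28.5 + 1.3q → q* = 27.3043.
Gap = |14.2286 − 27.3043| = 13.0757.

13.1 units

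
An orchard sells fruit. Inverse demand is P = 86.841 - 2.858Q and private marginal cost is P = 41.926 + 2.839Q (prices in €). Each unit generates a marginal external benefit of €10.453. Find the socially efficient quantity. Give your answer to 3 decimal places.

Q* = 9.719

Social marginal cost = private MC − MEB = 31.473 + 2.839Q.
Set SMC = demand: 31.473 + 2.839Q = 86.841 - 2.858Q → Q* = 9.7188.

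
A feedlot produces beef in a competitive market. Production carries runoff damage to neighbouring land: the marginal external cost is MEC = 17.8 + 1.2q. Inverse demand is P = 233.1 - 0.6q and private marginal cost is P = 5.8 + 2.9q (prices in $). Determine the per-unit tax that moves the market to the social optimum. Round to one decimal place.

tax = $71.3 per unit

Social marginal cost = private MC + MEC = 23.6 + 4.1q.
Set SMC = demand: 23.6 + 4.1q = 233.1 - 0.6q → q* = 44.5745.
The Pigouvian tax equals MEC at q*: 17.8 + 1.2×44.5745 = 71.2894.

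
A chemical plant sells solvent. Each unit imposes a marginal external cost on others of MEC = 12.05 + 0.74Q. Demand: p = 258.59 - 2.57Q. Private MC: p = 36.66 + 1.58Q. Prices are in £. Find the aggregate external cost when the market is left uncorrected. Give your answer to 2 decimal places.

£1702.53

Market equilibrium (private): 36.66 + 1.58Q = 258.59 - 2.57Q → Q_m = 53.4771.
Total external cost = ∫₀^{Q_m} (12.05 + 0.74Q) dQ = 12.05×53.4771 + ½×0.74×53.4771² = 1702.5251.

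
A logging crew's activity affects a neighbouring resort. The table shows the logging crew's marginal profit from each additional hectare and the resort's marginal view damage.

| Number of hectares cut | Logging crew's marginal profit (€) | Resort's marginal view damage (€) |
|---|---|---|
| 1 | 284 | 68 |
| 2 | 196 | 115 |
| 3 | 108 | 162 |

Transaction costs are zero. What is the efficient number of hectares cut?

Bargaining reaches the level where marginal profit last exceeds marginal view damage.
That holds through level 2 (196 ≥ 115) but not at 3 (108 < 162).

2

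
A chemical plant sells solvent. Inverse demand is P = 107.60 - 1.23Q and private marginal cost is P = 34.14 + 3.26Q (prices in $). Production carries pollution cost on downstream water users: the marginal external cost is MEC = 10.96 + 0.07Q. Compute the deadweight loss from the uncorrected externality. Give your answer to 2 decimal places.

DWL = $16.07

Market equilibrium (private): 34.14 + 3.26Q = 107.60 - 1.23Q → Q_m = 16.3608.
Social marginal cost = private MC + MEC = 45.10 + 3.33Q.
Set SMC = demand: 45.10 + 3.33Q = 107.60 - 1.23Q → Q* = 13.7061.
The welfare-loss triangle has base |Q_m − Q*| and height MEC(Q_m) (the vertical gap between SMC and demand is zero at Q* and MEC at Q_m).
DWL = ½ × 2.6547 × 12.1053 = 16.0680.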